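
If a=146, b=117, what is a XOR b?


146 ^ 117 = 231

231


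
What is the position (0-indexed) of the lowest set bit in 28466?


0b110111100110010. Lowest set bit at position 1

1


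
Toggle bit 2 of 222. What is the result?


222 ^ (1 << 2) = 222 ^ 4 = 218

218


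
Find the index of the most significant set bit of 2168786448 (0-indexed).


0b10000001010001010000111000010000. Highest set bit at position 31

31


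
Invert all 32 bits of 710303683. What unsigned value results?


710303683 ^ 4294967295 = 3584663612

3584663612


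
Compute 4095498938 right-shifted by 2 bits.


0b11110100000111000101101010111010 >> 2 = 0b111101000001110001011010101110 = 1023874734

1023874734


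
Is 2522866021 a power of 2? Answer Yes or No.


0b10010110010111111110000101100101. Multiple bits set => No

No


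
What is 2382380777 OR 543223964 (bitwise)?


0b10001110000000000011111011101001 | 0b100000011000001111000010011100 = 0b10101110011000001111111011111101 = 2925592317

2925592317


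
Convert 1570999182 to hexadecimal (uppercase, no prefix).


1570999182 = 5DA38B8E hex

5DA38B8E


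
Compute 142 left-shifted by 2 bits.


0b10001110 << 2 = 0b1000111000 = 568

568


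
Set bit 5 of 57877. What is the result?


57877 | (1 << 5) = 57877 | 32 = 57909

57909


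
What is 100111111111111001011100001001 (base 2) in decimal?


100111111111111001011100001001 in decimal = 671061769

671061769


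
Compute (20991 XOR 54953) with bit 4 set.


Step 1: 20991 ^ 54953 = 34646
Step 2: 34646 | (1 << 4) = 34646 | 16 = 34646

34646


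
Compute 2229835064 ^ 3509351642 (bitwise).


0b10000100111010001001010100111000 ^ 0b11010001001011000111010011011010 = 0b1010101110001001110000111100010 = 1438966242

1438966242


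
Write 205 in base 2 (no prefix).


205 = 11001101 in binary

11001101


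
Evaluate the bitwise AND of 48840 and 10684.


0b1011111011001000 & 0b10100110111100 = 0b10100010001000 = 10376

10376


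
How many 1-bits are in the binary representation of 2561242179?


0b10011000101010010111010001000011 has 14 set bits

14


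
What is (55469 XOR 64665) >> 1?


Step 1: 55469 ^ 64665 = 9268
Step 2: 9268 >> 1 = 4634

4634


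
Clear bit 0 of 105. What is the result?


105 & ~(1 << 0) = 104

104


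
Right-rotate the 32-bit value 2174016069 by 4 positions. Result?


Rotate 0b10000001100101001101101001000101 right by 4 (32-bit) = 0b1011000000110010100110110100100 = 1478053284

1478053284


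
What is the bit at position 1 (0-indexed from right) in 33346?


0b1000001001000010, position 1 = 1

1


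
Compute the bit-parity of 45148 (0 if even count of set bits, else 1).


0b1011000001011100 has 7 ones => parity 1

1


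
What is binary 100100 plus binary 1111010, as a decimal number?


100100 + 1111010 = 10011110 = 158

158


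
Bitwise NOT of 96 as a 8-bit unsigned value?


~0b1100000 = 0b10011111 = 159 (8-bit unsigned)

159


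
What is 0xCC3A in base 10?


CC3A hex = 52282 decimal

52282


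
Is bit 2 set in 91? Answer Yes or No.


0b1011011, bit 2 = 0. No

No


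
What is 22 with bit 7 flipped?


22 ^ (1 << 7) = 22 ^ 128 = 150

150


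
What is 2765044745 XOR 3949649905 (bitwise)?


0b10100100110011110011110000001001 ^ 0b11101011011010101101111111110001 = 0b1001111101001011110001111111000 = 1336271864

1336271864


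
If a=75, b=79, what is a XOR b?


75 ^ 79 = 4

4


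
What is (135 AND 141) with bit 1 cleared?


Step 1: 135 & 141 = 133
Step 2: 133 & ~(1 << 1) = 133

133


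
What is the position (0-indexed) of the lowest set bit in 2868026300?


0b10101010111100101001101110111100. Lowest set bit at position 2

2


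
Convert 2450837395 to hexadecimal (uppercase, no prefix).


2450837395 = 9214CF93 hex

9214CF93


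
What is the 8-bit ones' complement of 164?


164 ^ 255 = 91

91


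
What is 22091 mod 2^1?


22091 & 1 = 1

1


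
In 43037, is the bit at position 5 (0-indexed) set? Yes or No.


0b1010100000011101, bit 5 = 0. No

No


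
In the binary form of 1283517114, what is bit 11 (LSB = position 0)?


0b1001100100000001110101010111010, position 11 = 1

1


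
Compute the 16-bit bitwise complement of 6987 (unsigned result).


~0b1101101001011 = 0b1110010010110100 = 58548 (16-bit unsigned)

58548


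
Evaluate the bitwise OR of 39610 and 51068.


0b1001101010111010 | 0b1100011101111100 = 0b1101111111111110 = 57342

57342


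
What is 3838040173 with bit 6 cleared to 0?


3838040173 & ~(1 << 6) = 3838040109

3838040109


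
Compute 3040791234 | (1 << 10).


3040791234 | (1 << 10) = 3040791234 | 1024 = 3040792258

3040792258


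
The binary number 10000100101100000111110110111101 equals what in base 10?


10000100101100000111110110111101 in decimal = 2226159037

2226159037


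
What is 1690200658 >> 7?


0b1100100101111100110101001010010 >> 7 = 0b110010010111110011010100 = 13204692

13204692


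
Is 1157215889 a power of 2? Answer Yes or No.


0b1000100111110011011011010010001. Multiple bits set => No

No


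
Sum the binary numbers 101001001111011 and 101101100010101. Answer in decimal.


101001001111011 + 101101100010101 = 1010110110010000 = 44432

44432


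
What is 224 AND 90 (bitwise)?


0b11100000 & 0b1011010 = 0b1000000 = 64

64


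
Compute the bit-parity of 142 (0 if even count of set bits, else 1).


0b10001110 has 4 ones => parity 0

0


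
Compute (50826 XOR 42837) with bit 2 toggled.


Step 1: 50826 ^ 42837 = 25055
Step 2: 25055 ^ (1 << 2) = 25055 ^ 4 = 25051

25051


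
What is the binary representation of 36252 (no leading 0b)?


36252 = 1000110110011100 in binary

1000110110011100


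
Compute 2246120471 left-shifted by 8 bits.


0b10000101111000010001010000010111 << 8 = 0b1000010111100001000101000001011100000000 = 575006840576

575006840576


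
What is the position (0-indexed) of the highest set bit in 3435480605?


0b11001100110001010100011000011101. Highest set bit at position 31

31


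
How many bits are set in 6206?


0b1100000111110 has 7 set bits

7


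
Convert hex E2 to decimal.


E2 hex = 226 decimal

226


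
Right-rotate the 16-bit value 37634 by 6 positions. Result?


Rotate 0b1001001100000010 right by 6 (16-bit) = 0b101001001100 = 2636

2636


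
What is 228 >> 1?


0b11100100 >> 1 = 0b1110010 = 114

114


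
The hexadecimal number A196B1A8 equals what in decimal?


A196B1A8 hex = 2711007656 decimal

2711007656


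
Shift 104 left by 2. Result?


0b1101000 << 2 = 0b110100000 = 416

416


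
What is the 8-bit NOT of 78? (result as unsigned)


~0b1001110 = 0b10110001 = 177 (8-bit unsigned)

177


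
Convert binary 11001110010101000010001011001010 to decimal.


11001110010101000010001011001010 in decimal = 3461620426

3461620426


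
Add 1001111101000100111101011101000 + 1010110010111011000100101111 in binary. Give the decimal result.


1001111101000100111101011101000 + 1010110010111011000100101111 = 1011010011011100010110000010111 = 1517169687

1517169687


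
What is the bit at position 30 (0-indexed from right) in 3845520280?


0b11100101001101011111101110011000, position 30 = 1

1


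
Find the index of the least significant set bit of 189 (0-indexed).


0b10111101. Lowest set bit at position 0

0


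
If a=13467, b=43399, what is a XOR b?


13467 ^ 43399 = 40220

40220


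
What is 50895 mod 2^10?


50895 & 1023 = 719

719


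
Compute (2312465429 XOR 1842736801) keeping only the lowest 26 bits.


Step 1: 2312465429 ^ 1842736801 = 3825238708
Step 2: 3825238708 & 67108863 = 33460

33460


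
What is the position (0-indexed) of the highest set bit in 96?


0b1100000. Highest set bit at position 6

6


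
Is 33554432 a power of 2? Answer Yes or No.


0b10000000000000000000000000. Only one bit set => Yes

Yes


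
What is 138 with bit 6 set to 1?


138 | (1 << 6) = 138 | 64 = 202

202


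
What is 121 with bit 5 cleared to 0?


121 & ~(1 << 5) = 89

89


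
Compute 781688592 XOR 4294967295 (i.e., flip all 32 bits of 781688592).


781688592 ^ 4294967295 = 3513278703

3513278703


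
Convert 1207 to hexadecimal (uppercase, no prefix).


1207 = 4B7 hex

4B7


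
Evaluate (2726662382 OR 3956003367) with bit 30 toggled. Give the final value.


Step 1: 2726662382 | 3956003367 = 3956265711
Step 2: 3956265711 ^ (1 << 30) = 3956265711 ^ 1073741824 = 2882523887

2882523887


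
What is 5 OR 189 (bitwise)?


0b101 | 0b10111101 = 0b10111101 = 189

189


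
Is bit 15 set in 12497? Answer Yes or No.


0b11000011010001, bit 15 = 0. No

No


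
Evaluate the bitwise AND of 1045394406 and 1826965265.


0b111110010011110111001111100110 & 0b1101100111001010100011100010001 = 0b101100010001010100001100000000 = 742736640

742736640


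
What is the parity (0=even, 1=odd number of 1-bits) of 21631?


0b101010001111111 has 10 ones => parity 0

0


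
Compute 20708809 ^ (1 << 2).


20708809 ^ (1 << 2) = 20708809 ^ 4 = 20708813

20708813


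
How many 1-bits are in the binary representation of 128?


0b10000000 has 1 set bits

1


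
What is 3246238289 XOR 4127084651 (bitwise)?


0b11000001011111011010101001010001 ^ 0b11110101111111100101000001101011 = 0b110100100000111111101000111010 = 881064506

881064506


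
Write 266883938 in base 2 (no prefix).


266883938 = 1111111010000101001101100010 in binary

1111111010000101001101100010


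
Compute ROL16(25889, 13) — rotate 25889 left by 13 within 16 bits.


Rotate 0b110010100100001 left by 13 (16-bit) = 0b10110010100100 = 11428

11428


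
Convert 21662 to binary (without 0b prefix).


21662 = 101010010011110 in binary

101010010011110


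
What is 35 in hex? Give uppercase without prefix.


35 = 23 hex

23


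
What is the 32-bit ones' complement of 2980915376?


2980915376 ^ 4294967295 = 1314051919

1314051919


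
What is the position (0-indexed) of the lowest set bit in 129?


0b10000001. Lowest set bit at position 0

0


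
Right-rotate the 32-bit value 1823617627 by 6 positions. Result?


Rotate 0b1101100101100100011001001011011 right by 6 (32-bit) = 0b1101101101100101100100011001001 = 1840433353

1840433353


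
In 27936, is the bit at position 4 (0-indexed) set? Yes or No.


0b110110100100000, bit 4 = 0. No

No


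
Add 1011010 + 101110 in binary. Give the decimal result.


1011010 + 101110 = 10001000 = 136

136


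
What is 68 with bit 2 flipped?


68 ^ (1 << 2) = 68 ^ 4 = 64

64


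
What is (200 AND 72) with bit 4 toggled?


Step 1: 200 & 72 = 72
Step 2: 72 ^ (1 << 4) = 72 ^ 16 = 88

88


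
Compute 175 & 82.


0b10101111 & 0b1010010 = 0b10 = 2

2


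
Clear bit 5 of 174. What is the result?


174 & ~(1 << 5) = 142

142


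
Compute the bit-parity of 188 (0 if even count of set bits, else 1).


0b10111100 has 5 ones => parity 1

1


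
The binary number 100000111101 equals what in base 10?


100000111101 in decimal = 2109

2109


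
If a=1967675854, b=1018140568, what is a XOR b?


1967675854 ^ 1018140568 = 1239928406

1239928406


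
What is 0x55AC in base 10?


55AC hex = 21932 decimal

21932


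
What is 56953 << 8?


0b1101111001111001 << 8 = 0b110111100111100100000000 = 14579968

14579968


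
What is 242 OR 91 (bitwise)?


0b11110010 | 0b1011011 = 0b11111011 = 251

251


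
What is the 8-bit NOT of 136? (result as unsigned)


~0b10001000 = 0b1110111 = 119 (8-bit unsigned)

119


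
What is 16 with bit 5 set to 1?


16 | (1 << 5) = 16 | 32 = 48

48


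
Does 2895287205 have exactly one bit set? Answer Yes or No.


0b10101100100100101001001110100101. Multiple bits set => No

No


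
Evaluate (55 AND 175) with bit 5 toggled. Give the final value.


Step 1: 55 & 175 = 39
Step 2: 39 ^ (1 << 5) = 39 ^ 32 = 7

7


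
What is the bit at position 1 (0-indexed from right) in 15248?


0b11101110010000, position 1 = 0

0


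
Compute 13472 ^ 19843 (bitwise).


0b11010010100000 ^ 0b100110110000011 = 0b111100100100011 = 31011

31011


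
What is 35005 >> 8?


0b1000100010111101 >> 8 = 0b10001000 = 136

136


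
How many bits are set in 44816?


0b1010111100010000 has 7 set bits

7


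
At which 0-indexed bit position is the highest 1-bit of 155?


0b10011011. Highest set bit at position 7

7


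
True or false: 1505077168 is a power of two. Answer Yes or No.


0b1011001101101011010011110110000. Multiple bits set => No

No


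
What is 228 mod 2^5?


228 & 31 = 4

4


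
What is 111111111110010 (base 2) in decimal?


111111111110010 in decimal = 32754

32754


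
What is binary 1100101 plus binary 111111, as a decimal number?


1100101 + 111111 = 10100100 = 164

164


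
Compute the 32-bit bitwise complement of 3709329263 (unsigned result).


~0b11011101000101111101111101101111 = 0b100010111010000010000010010000 = 585638032 (32-bit unsigned)

585638032


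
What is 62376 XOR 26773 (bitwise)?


0b1111001110101000 ^ 0b110100010010101 = 0b1001101100111101 = 39741

39741


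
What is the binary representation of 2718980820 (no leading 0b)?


2718980820 = 10100010000100000101101011010100 in binary

10100010000100000101101011010100


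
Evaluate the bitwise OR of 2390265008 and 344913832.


0b10001110011110001000110010110000 | 0b10100100011101111011110101000 = 0b10011110111111101111111110111000 = 2667511736

2667511736


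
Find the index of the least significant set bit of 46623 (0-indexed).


0b1011011000011111. Lowest set bit at position 0

0


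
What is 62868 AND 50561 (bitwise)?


0b1111010110010100 & 0b1100010110000001 = 0b1100010110000000 = 50560

50560


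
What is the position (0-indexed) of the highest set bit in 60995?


0b1110111001000011. Highest set bit at position 15

15


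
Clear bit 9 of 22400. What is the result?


22400 & ~(1 << 9) = 21888

21888


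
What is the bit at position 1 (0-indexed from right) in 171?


0b10101011, position 1 = 1

1


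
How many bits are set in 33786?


0b1000001111111010 has 9 set bits

9


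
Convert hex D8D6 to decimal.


D8D6 hex = 55510 decimal

55510


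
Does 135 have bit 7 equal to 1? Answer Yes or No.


0b10000111, bit 7 = 1. Yes

Yes


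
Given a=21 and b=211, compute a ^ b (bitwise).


21 ^ 211 = 198

198


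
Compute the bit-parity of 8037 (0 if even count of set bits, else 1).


0b1111101100101 has 9 ones => parity 1

1


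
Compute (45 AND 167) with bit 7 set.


Step 1: 45 & 167 = 37
Step 2: 37 | (1 << 7) = 37 | 128 = 165

165


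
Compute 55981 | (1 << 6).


55981 | (1 << 6) = 55981 | 64 = 56045

56045


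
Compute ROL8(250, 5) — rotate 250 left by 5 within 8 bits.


Rotate 0b11111010 left by 5 (8-bit) = 0b1011111 = 95

95


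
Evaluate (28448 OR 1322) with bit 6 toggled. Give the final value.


Step 1: 28448 | 1322 = 28458
Step 2: 28458 ^ (1 << 6) = 28458 ^ 64 = 28522

28522


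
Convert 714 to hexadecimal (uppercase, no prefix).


714 = 2CA hex

2CA


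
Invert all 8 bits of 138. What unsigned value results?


138 ^ 255 = 117

117


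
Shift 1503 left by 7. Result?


0b10111011111 << 7 = 0b101110111110000000 = 192384

192384


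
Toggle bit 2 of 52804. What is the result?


52804 ^ (1 << 2) = 52804 ^ 4 = 52800

52800


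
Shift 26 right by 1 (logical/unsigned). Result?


0b11010 >> 1 = 0b1101 = 13

13


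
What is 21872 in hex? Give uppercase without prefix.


21872 = 5570 hex

5570


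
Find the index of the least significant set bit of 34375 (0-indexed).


0b1000011001000111. Lowest set bit at position 0

0


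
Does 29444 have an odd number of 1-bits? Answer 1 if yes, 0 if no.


0b111001100000100 has 6 ones => parity 0

0


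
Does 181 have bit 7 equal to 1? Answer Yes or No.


0b10110101, bit 7 = 1. Yes

Yes


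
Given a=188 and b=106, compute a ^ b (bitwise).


188 ^ 106 = 214

214


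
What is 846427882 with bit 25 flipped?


846427882 ^ (1 << 25) = 846427882 ^ 33554432 = 812873450

812873450


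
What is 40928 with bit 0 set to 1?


40928 | (1 << 0) = 40928 | 1 = 40929

40929


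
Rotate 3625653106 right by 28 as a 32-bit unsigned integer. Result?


Rotate 0b11011000000110110001001101110010 right by 28 (32-bit) = 0b10000001101100010011011100101101 = 2175874861

2175874861


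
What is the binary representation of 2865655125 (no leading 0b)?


2865655125 = 10101010110011100110110101010101 in binary

10101010110011100110110101010101


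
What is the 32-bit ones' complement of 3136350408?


3136350408 ^ 4294967295 = 1158616887

1158616887


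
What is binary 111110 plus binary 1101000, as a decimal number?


111110 + 1101000 = 10100110 = 166

166


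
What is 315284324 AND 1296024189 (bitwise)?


0b10010110010101101101101100100 & 0b1001101001111111100001001111101 = 0b10101100001001100100 = 705124

705124


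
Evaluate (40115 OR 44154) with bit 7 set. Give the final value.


Step 1: 40115 | 44154 = 48379
Step 2: 48379 | (1 << 7) = 48379 | 128 = 48379

48379


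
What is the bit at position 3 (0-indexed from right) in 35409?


0b1000101001010001, position 3 = 0

0


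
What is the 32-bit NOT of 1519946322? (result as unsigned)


~0b1011010100110001000101001010010 = 0b10100101011001110111010110101101 = 2775020973 (32-bit unsigned)

2775020973


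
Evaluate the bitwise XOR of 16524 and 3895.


0b100000010001100 ^ 0b111100110111 = 0b100111110111011 = 20411

20411


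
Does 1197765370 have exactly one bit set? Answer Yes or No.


0b1000111011001000111001011111010. Multiple bits set => No

No


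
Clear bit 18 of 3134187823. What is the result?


3134187823 & ~(1 << 18) = 3133925679

3133925679


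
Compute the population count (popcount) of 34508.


0b1000011011001100 has 7 set bits

7


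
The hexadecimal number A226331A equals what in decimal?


A226331A hex = 2720412442 decimal

2720412442


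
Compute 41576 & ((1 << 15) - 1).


41576 & 32767 = 8808

8808


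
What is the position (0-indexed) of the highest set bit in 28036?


0b110110110000100. Highest set bit at position 14

14


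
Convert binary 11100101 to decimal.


11100101 in decimal = 229

229


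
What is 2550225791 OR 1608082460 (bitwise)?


0b10011000000000010101101101111111 | 0b1011111110110010110010000011100 = 0b11011111110110010111111101111111 = 3755573119

3755573119


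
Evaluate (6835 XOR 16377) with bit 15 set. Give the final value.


Step 1: 6835 ^ 16377 = 9546
Step 2: 9546 | (1 << 15) = 9546 | 32768 = 42314

42314


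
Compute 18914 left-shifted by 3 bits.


0b100100111100010 << 3 = 0b100100111100010000 = 151312

151312


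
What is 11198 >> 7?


0b10101110111110 >> 7 = 0b1010111 = 87

87


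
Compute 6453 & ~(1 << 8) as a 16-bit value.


6453 & ~(1 << 8) = 6197

6197


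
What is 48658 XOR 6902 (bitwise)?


0b1011111000010010 ^ 0b1101011110110 = 0b1010010011100100 = 42212

42212


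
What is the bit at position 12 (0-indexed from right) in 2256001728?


0b10000110011101111101101011000000, position 12 = 1

1


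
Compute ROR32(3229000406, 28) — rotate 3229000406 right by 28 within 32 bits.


Rotate 0b11000000011101101010001011010110 right by 28 (32-bit) = 0b111011010100010110101101100 = 124398956

124398956


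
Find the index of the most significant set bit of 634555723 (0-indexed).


0b100101110100101000110101001011. Highest set bit at position 29

29


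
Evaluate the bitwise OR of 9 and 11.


0b1001 | 0b1011 = 0b1011 = 11

11


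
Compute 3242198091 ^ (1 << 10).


3242198091 ^ (1 << 10) = 3242198091 ^ 1024 = 3242197067

3242197067


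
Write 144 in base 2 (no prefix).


144 = 10010000 in binary

10010000


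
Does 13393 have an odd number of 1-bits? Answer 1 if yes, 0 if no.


0b11010001010001 has 6 ones => parity 0

0


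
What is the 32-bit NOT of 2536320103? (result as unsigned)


~0b10010111001011010010110001100111 = 0b1101000110100101101001110011000 = 1758647192 (32-bit unsigned)

1758647192


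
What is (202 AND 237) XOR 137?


Step 1: 202 & 237 = 200
Step 2: 200 ^ 137 = 65

65


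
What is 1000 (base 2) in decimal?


1000 in decimal = 8

8


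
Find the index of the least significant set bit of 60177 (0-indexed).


0b1110101100010001. Lowest set bit at position 0

0


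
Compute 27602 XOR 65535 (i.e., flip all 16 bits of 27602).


27602 ^ 65535 = 37933

37933


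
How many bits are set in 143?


0b10001111 has 5 set bits

5


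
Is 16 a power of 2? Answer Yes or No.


0b10000. Only one bit set => Yes

Yes


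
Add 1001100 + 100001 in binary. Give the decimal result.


1001100 + 100001 = 1101101 = 109

109


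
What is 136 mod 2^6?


136 & 63 = 8

8


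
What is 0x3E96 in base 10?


3E96 hex = 16022 decimal

16022


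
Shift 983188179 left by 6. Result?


0b111010100110100100001011010011 << 6 = 0b111010100110100100001011010011000000 = 62924043456

62924043456


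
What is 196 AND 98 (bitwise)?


0b11000100 & 0b1100010 = 0b1000000 = 64

64


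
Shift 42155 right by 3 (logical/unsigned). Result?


0b1010010010101011 >> 3 = 0b1010010010101 = 5269

5269


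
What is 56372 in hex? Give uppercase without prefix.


56372 = DC34 hex

DC34


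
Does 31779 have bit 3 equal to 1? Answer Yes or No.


0b111110000100011, bit 3 = 0. No

No


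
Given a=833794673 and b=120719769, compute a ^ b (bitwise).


833794673 ^ 120719769 = 914406376

914406376


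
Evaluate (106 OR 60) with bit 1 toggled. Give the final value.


Step 1: 106 | 60 = 126
Step 2: 126 ^ (1 << 1) = 126 ^ 2 = 124

124


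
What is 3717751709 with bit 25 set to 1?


3717751709 | (1 << 25) = 3717751709 | 33554432 = 3751306141

3751306141


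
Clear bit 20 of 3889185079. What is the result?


3889185079 & ~(1 << 20) = 3888136503

3888136503


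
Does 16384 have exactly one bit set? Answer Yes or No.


0b100000000000000. Only one bit set => Yes

Yes


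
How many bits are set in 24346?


0b101111100011010 has 9 set bits

9


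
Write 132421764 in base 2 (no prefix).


132421764 = 111111001001001100010000100 in binary

111111001001001100010000100


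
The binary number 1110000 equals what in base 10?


1110000 in decimal = 112

112


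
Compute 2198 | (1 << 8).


2198 | (1 << 8) = 2198 | 256 = 2454

2454


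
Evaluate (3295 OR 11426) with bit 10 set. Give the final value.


Step 1: 3295 | 11426 = 11519
Step 2: 11519 | (1 << 10) = 11519 | 1024 = 11519

11519


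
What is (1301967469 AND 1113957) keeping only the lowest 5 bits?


Step 1: 1301967469 & 1113957 = 1077861
Step 2: 1077861 & 31 = 5

5


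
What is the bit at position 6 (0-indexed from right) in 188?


0b10111100, position 6 = 0

0


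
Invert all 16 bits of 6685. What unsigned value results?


6685 ^ 65535 = 58850

58850


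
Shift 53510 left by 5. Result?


0b1101000100000110 << 5 = 0b110100010000011000000 = 1712320

1712320


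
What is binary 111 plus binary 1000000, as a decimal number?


111 + 1000000 = 1000111 = 71

71


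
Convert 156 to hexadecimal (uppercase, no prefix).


156 = 9C hex

9C


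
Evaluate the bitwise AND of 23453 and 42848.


0b101101110011101 & 0b1010011101100000 = 0b1100000000 = 768

768


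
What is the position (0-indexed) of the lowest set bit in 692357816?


0b101001010001001000101010111000. Lowest set bit at position 3

3


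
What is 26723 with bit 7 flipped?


26723 ^ (1 << 7) = 26723 ^ 128 = 26851

26851


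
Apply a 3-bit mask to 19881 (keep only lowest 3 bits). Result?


19881 & 7 = 1

1


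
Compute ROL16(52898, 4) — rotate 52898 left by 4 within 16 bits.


Rotate 0b1100111010100010 left by 4 (16-bit) = 0b1110101000101100 = 59948

59948


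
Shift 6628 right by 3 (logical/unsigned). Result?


0b1100111100100 >> 3 = 0b1100111100 = 828

828


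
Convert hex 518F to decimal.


518F hex = 20879 decimal

20879


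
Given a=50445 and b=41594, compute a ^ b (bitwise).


50445 ^ 41594 = 26487

26487


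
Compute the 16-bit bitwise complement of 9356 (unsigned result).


~0b10010010001100 = 0b1101101101110011 = 56179 (16-bit unsigned)

56179


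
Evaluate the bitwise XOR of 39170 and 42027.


0b1001100100000010 ^ 0b1010010000101011 = 0b11110100101001 = 15657

15657


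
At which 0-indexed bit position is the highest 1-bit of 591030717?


0b100011001110100110100110111101. Highest set bit at position 29

29


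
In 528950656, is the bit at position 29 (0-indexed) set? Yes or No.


0b11111100001110010010110000000, bit 29 = 0. No

No


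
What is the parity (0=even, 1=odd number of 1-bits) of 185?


0b10111001 has 5 ones => parity 1

1


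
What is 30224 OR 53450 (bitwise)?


0b111011000010000 | 0b1101000011001010 = 0b1111011011011010 = 63194

63194


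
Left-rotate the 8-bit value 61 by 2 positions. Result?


Rotate 0b111101 left by 2 (8-bit) = 0b11110100 = 244

244


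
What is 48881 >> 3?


0b1011111011110001 >> 3 = 0b1011111011110 = 6110

6110


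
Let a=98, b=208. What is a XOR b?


98 ^ 208 = 178

178


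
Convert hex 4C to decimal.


4C hex = 76 decimal

76


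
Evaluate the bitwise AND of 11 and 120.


0b1011 & 0b1111000 = 0b1000 = 8

8


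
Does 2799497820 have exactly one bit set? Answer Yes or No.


0b10100110110111001111001001011100. Multiple bits set => No

No


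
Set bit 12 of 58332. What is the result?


58332 | (1 << 12) = 58332 | 4096 = 62428

62428


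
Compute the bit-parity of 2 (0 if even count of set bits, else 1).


0b10 has 1 ones => parity 1

1


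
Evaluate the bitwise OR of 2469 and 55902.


0b100110100101 | 0b1101101001011110 = 0b1101101111111111 = 56319

56319


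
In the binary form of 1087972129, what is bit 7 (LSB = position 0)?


0b1000000110110010010001100100001, position 7 = 0

0


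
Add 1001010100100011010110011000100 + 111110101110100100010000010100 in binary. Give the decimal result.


1001010100100011010110011000100 + 111110101110100100010000010100 = 10001001010010111111000011011000 = 2303455448

2303455448


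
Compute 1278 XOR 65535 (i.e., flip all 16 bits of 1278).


1278 ^ 65535 = 64257

64257


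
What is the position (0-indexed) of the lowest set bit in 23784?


0b101110011101000. Lowest set bit at position 3

3


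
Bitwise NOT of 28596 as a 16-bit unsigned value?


~0b110111110110100 = 0b1001000001001011 = 36939 (16-bit unsigned)

36939


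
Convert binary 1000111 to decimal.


1000111 in decimal = 71

71


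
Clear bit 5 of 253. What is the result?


253 & ~(1 << 5) = 221

221


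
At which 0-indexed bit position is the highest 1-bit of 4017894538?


0b11101111011111000011010010001010. Highest set bit at position 31

31


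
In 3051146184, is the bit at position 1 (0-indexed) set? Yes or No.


0b10110101110111001100101111001000, bit 1 = 0. No

No


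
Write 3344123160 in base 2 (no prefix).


3344123160 = 11000111010100110100010100011000 in binary

11000111010100110100010100011000


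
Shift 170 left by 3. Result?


0b10101010 << 3 = 0b10101010000 = 1360

1360


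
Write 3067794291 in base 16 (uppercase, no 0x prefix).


3067794291 = B6DAD373 hex

B6DAD373


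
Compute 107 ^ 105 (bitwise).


0b1101011 ^ 0b1101001 = 0b10 = 2

2


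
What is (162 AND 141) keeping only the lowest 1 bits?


Step 1: 162 & 141 = 128
Step 2: 128 & 1 = 0

0


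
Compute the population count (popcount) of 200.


0b11001000 has 3 set bits

3


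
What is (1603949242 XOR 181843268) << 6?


Step 1: 1603949242 ^ 181843268 = 1431103486
Step 2: 1431103486 << 6 = 91590623104

91590623104


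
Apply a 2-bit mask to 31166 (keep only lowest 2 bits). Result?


31166 & 3 = 2

2


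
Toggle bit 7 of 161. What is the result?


161 ^ (1 << 7) = 161 ^ 128 = 33

33


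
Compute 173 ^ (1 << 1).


173 ^ (1 << 1) = 173 ^ 2 = 175

175


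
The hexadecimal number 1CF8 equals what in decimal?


1CF8 hex = 7416 decimal

7416


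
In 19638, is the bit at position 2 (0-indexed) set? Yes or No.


0b100110010110110, bit 2 = 1. Yes

Yes


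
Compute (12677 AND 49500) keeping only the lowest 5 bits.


Step 1: 12677 & 49500 = 260
Step 2: 260 & 31 = 4

4


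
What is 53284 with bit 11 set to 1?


53284 | (1 << 11) = 53284 | 2048 = 55332

55332


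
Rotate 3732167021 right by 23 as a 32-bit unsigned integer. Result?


Rotate 0b11011110011101000101100101101101 right by 23 (32-bit) = 0b11101000101100101101101110111100 = 3904035772

3904035772


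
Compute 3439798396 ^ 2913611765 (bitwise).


0b11001101000001110010100001111100 ^ 0b10101101101010100010111111110101 = 0b1100000101011010000011110001001 = 1621952393

1621952393


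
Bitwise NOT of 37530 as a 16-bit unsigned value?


~0b1001001010011010 = 0b110110101100101 = 28005 (16-bit unsigned)

28005


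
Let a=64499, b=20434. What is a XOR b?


64499 ^ 20434 = 46113

46113


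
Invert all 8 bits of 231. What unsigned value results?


231 ^ 255 = 24

24


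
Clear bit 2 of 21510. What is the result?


21510 & ~(1 << 2) = 21506

21506


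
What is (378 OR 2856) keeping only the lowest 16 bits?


Step 1: 378 | 2856 = 2938
Step 2: 2938 & 65535 = 2938

2938


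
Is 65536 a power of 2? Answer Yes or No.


0b10000000000000000. Only one bit set => Yes

Yes


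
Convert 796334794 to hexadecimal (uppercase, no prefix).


796334794 = 2F771ACA hex

2F771ACA


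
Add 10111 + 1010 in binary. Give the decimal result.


10111 + 1010 = 100001 = 33

33


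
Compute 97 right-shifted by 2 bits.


0b1100001 >> 2 = 0b11000 = 24

24


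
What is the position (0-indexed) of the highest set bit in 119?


0b1110111. Highest set bit at position 6

6


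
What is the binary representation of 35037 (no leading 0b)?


35037 = 1000100011011101 in binary

1000100011011101


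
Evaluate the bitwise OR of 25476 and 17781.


0b110001110000100 | 0b100010101110101 = 0b110011111110101 = 26613

26613


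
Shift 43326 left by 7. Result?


0b1010100100111110 << 7 = 0b10101001001111100000000 = 5545728

5545728


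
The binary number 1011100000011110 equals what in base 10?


1011100000011110 in decimal = 47134

47134


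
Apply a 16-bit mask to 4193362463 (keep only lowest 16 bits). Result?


4193362463 & 65535 = 41503

41503


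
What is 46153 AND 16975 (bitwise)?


0b1011010001001001 & 0b100001001001111 = 0b1001001 = 73

73


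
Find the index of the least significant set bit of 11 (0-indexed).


0b1011. Lowest set bit at position 0

0


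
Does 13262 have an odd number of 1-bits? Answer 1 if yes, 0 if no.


0b11001111001110 has 9 ones => parity 1

1


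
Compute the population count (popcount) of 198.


0b11000110 has 4 set bits

4


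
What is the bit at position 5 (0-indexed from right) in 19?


0b10011, position 5 = 0

0


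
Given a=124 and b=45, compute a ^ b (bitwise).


124 ^ 45 = 81

81


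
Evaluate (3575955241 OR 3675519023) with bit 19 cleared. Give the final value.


Step 1: 3575955241 | 3675519023 = 3744988975
Step 2: 3744988975 & ~(1 << 19) = 3744988975

3744988975


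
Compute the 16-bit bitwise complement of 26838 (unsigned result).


~0b110100011010110 = 0b1001011100101001 = 38697 (16-bit unsigned)

38697


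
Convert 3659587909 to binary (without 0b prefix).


3659587909 = 11011010001000001110000101000101 in binary

11011010001000001110000101000101


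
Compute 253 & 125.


0b11111101 & 0b1111101 = 0b1111101 = 125

125


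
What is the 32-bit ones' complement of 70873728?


70873728 ^ 4294967295 = 4224093567

4224093567


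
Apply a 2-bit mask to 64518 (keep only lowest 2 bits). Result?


64518 & 3 = 2

2


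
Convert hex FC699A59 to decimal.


FC699A59 hex = 4234779225 decimal

4234779225


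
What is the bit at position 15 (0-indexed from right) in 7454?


0b1110100011110, position 15 = 0

0


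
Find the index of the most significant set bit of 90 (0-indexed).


0b1011010. Highest set bit at position 6

6


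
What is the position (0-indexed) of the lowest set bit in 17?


0b10001. Lowest set bit at position 0

0


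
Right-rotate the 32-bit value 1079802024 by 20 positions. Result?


Rotate 0b1000000010111000111100010101000 right by 20 (32-bit) = 0b11000111100010101000010000000101 = 3347743749

3347743749


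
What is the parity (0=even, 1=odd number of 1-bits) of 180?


0b10110100 has 4 ones => parity 0

0


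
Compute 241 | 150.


0b11110001 | 0b10010110 = 0b11110111 = 247

247


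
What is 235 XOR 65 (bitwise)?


0b11101011 ^ 0b1000001 = 0b10101010 = 170

170


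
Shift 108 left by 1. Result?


0b1101100 << 1 = 0b11011000 = 216

216


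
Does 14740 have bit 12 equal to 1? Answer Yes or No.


0b11100110010100, bit 12 = 1. Yes

Yes


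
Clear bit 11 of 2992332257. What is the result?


2992332257 & ~(1 << 11) = 2992330209

2992330209


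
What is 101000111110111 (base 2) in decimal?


101000111110111 in decimal = 20983

20983


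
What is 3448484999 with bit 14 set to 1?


3448484999 | (1 << 14) = 3448484999 | 16384 = 3448501383

3448501383


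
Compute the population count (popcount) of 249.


0b11111001 has 6 set bits

6


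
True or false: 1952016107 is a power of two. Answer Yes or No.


0b1110100010110010110011011101011. Multiple bits set => No

No


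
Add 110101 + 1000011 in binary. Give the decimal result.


110101 + 1000011 = 1111000 = 120

120


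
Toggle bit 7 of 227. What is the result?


227 ^ (1 << 7) = 227 ^ 128 = 99

99


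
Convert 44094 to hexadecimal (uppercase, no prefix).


44094 = AC3E hex

AC3E


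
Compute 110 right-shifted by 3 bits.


0b1101110 >> 3 = 0b1101 = 13

13


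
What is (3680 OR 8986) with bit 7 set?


Step 1: 3680 | 8986 = 12154
Step 2: 12154 | (1 << 7) = 12154 | 128 = 12282

12282


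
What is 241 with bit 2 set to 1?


241 | (1 << 2) = 241 | 4 = 245

245


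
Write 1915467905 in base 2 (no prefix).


1915467905 = 1110010001010111011100010000001 in binary

1110010001010111011100010000001


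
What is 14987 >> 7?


0b11101010001011 >> 7 = 0b1110101 = 117

117


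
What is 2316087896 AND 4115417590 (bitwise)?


0b10001010000011001011001001011000 & 0b11110101010011000100100111110110 = 0b10000000000011000000000001010000 = 2148270160

2148270160


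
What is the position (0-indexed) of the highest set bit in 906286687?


0b110110000001001101011001011111. Highest set bit at position 29

29


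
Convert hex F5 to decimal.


F5 hex = 245 decimal

245


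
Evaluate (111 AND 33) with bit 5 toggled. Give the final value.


Step 1: 111 & 33 = 33
Step 2: 33 ^ (1 << 5) = 33 ^ 32 = 1

1


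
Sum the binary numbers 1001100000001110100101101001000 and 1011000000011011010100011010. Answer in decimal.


1001100000001110100101101001000 + 1011000000011011010100011010 = 1010111000010010000000001100010 = 1460207714

1460207714


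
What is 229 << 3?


0b11100101 << 3 = 0b11100101000 = 1832

1832


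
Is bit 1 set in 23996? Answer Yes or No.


0b101110110111100, bit 1 = 0. No

No


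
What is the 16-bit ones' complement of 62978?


62978 ^ 65535 = 2557

2557


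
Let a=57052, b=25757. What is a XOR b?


57052 ^ 25757 = 47681

47681


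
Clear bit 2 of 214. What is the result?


214 & ~(1 << 2) = 210

210


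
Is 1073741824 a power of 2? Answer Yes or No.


0b1000000000000000000000000000000. Only one bit set => Yes

Yes


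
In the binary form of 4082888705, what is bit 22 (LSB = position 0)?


0b11110011010110111111000000000001, position 22 = 1

1


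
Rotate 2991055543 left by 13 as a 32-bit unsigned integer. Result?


Rotate 0b10110010010001111110001010110111 left by 13 (32-bit) = 0b11111100010101101111011001001000 = 4233557576

4233557576


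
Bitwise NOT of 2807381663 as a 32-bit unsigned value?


~0b10100111010101010011111010011111 = 0b1011000101010101100000101100000 = 1487585632 (32-bit unsigned)

1487585632


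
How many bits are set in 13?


0b1101 has 3 set bits

3


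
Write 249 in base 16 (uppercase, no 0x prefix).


249 = F9 hex

F9


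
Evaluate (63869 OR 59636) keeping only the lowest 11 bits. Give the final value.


Step 1: 63869 | 59636 = 63997
Step 2: 63997 & 2047 = 509

509


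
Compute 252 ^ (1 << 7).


252 ^ (1 << 7) = 252 ^ 128 = 124

124


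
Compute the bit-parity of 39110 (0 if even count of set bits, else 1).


0b1001100011000110 has 7 ones => parity 1

1


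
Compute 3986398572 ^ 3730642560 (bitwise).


0b11101101100110111001110101101100 ^ 0b11011110010111010001011010000000 = 0b110011110001101000101111101100 = 868649964

868649964


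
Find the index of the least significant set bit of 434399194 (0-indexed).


0b11001111001000110011111011010. Lowest set bit at position 1

1


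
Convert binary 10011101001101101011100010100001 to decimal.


10011101001101101011100010100001 in decimal = 2637609121

2637609121


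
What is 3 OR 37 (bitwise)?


0b11 | 0b100101 = 0b100111 = 39

39


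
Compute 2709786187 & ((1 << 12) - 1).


2709786187 & 4095 = 3659

3659


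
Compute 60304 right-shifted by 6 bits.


0b1110101110010000 >> 6 = 0b1110101110 = 942

942


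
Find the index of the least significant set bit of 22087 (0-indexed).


0b101011001000111. Lowest set bit at position 0

0


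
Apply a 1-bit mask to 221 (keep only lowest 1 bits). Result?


221 & 1 = 1

1


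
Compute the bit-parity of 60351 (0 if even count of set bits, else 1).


0b1110101110111111 has 13 ones => parity 1

1


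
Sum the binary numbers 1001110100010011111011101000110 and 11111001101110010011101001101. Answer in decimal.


1001110100010011111011101000110 + 11111001101110010011101001101 = 1101101110000010001111010010011 = 1841372819

1841372819


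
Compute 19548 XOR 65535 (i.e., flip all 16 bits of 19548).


19548 ^ 65535 = 45987

45987


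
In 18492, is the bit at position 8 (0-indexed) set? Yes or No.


0b100100000111100, bit 8 = 0. No

No


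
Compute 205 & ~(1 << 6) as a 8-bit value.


205 & ~(1 << 6) = 141

141


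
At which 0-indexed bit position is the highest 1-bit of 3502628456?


0b11010000110001011101111001101000. Highest set bit at position 31

31
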